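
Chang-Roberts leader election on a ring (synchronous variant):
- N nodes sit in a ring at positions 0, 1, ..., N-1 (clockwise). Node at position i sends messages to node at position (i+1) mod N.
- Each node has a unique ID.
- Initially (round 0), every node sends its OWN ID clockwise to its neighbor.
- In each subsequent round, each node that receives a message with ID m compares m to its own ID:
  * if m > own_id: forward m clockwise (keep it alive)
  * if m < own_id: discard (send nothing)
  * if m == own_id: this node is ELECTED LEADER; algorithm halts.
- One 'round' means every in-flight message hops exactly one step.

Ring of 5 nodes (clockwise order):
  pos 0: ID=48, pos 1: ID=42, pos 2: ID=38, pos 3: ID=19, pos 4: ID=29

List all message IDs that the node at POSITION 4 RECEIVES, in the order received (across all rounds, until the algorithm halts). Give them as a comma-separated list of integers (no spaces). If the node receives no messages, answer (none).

Answer: 19,38,42,48

Derivation:
Round 1: pos1(id42) recv 48: fwd; pos2(id38) recv 42: fwd; pos3(id19) recv 38: fwd; pos4(id29) recv 19: drop; pos0(id48) recv 29: drop
Round 2: pos2(id38) recv 48: fwd; pos3(id19) recv 42: fwd; pos4(id29) recv 38: fwd
Round 3: pos3(id19) recv 48: fwd; pos4(id29) recv 42: fwd; pos0(id48) recv 38: drop
Round 4: pos4(id29) recv 48: fwd; pos0(id48) recv 42: drop
Round 5: pos0(id48) recv 48: ELECTED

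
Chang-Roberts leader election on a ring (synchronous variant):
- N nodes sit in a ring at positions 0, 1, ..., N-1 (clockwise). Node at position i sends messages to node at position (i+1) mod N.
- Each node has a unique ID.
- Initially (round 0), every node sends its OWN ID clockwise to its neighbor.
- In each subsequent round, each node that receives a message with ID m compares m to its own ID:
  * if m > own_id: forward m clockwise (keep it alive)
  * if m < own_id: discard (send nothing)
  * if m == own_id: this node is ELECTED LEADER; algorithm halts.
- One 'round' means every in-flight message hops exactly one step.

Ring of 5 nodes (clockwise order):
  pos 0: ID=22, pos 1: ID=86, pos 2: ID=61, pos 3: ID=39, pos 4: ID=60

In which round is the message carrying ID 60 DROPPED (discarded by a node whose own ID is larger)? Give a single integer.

Answer: 2

Derivation:
Round 1: pos1(id86) recv 22: drop; pos2(id61) recv 86: fwd; pos3(id39) recv 61: fwd; pos4(id60) recv 39: drop; pos0(id22) recv 60: fwd
Round 2: pos3(id39) recv 86: fwd; pos4(id60) recv 61: fwd; pos1(id86) recv 60: drop
Round 3: pos4(id60) recv 86: fwd; pos0(id22) recv 61: fwd
Round 4: pos0(id22) recv 86: fwd; pos1(id86) recv 61: drop
Round 5: pos1(id86) recv 86: ELECTED
Message ID 60 originates at pos 4; dropped at pos 1 in round 2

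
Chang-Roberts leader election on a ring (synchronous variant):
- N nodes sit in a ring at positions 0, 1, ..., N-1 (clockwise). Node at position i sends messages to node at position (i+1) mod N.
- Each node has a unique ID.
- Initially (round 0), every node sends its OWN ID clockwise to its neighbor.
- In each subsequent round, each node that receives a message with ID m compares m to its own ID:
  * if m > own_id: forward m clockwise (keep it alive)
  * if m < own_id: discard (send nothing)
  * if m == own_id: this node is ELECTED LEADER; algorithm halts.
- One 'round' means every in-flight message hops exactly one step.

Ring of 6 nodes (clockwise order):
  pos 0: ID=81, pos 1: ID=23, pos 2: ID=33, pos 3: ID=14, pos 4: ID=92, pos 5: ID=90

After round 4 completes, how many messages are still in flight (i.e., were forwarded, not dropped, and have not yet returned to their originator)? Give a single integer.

Answer: 2

Derivation:
Round 1: pos1(id23) recv 81: fwd; pos2(id33) recv 23: drop; pos3(id14) recv 33: fwd; pos4(id92) recv 14: drop; pos5(id90) recv 92: fwd; pos0(id81) recv 90: fwd
Round 2: pos2(id33) recv 81: fwd; pos4(id92) recv 33: drop; pos0(id81) recv 92: fwd; pos1(id23) recv 90: fwd
Round 3: pos3(id14) recv 81: fwd; pos1(id23) recv 92: fwd; pos2(id33) recv 90: fwd
Round 4: pos4(id92) recv 81: drop; pos2(id33) recv 92: fwd; pos3(id14) recv 90: fwd
After round 4: 2 messages still in flight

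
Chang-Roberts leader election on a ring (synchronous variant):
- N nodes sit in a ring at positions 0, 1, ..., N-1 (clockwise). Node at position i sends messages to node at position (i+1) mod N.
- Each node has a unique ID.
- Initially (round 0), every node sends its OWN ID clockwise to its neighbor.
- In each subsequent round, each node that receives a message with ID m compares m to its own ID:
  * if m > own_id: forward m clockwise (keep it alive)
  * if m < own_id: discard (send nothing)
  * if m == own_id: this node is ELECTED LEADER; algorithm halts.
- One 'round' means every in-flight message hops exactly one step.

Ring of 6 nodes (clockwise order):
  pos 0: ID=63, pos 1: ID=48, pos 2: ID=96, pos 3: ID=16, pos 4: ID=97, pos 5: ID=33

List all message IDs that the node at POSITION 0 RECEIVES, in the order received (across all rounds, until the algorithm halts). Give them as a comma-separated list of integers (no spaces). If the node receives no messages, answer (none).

Round 1: pos1(id48) recv 63: fwd; pos2(id96) recv 48: drop; pos3(id16) recv 96: fwd; pos4(id97) recv 16: drop; pos5(id33) recv 97: fwd; pos0(id63) recv 33: drop
Round 2: pos2(id96) recv 63: drop; pos4(id97) recv 96: drop; pos0(id63) recv 97: fwd
Round 3: pos1(id48) recv 97: fwd
Round 4: pos2(id96) recv 97: fwd
Round 5: pos3(id16) recv 97: fwd
Round 6: pos4(id97) recv 97: ELECTED

Answer: 33,97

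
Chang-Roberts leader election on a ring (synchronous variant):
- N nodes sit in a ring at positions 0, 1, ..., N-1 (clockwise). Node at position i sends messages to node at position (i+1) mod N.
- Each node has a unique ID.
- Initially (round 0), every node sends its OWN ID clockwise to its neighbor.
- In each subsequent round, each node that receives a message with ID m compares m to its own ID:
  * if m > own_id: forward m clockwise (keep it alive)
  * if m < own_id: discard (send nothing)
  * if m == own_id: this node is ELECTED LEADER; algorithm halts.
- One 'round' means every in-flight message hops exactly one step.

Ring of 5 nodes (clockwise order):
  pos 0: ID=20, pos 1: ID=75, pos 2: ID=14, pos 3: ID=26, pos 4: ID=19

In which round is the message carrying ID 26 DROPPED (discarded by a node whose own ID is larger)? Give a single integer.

Answer: 3

Derivation:
Round 1: pos1(id75) recv 20: drop; pos2(id14) recv 75: fwd; pos3(id26) recv 14: drop; pos4(id19) recv 26: fwd; pos0(id20) recv 19: drop
Round 2: pos3(id26) recv 75: fwd; pos0(id20) recv 26: fwd
Round 3: pos4(id19) recv 75: fwd; pos1(id75) recv 26: drop
Round 4: pos0(id20) recv 75: fwd
Round 5: pos1(id75) recv 75: ELECTED
Message ID 26 originates at pos 3; dropped at pos 1 in round 3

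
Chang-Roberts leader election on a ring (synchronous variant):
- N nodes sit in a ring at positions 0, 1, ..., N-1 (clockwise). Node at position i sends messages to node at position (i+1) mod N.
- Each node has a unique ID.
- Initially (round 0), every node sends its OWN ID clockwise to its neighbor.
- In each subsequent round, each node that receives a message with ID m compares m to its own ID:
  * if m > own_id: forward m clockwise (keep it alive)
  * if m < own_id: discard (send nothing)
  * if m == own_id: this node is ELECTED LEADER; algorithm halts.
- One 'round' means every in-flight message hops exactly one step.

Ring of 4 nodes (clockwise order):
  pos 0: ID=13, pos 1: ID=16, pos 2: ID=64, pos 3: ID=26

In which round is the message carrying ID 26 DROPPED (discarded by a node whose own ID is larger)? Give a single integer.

Answer: 3

Derivation:
Round 1: pos1(id16) recv 13: drop; pos2(id64) recv 16: drop; pos3(id26) recv 64: fwd; pos0(id13) recv 26: fwd
Round 2: pos0(id13) recv 64: fwd; pos1(id16) recv 26: fwd
Round 3: pos1(id16) recv 64: fwd; pos2(id64) recv 26: drop
Round 4: pos2(id64) recv 64: ELECTED
Message ID 26 originates at pos 3; dropped at pos 2 in round 3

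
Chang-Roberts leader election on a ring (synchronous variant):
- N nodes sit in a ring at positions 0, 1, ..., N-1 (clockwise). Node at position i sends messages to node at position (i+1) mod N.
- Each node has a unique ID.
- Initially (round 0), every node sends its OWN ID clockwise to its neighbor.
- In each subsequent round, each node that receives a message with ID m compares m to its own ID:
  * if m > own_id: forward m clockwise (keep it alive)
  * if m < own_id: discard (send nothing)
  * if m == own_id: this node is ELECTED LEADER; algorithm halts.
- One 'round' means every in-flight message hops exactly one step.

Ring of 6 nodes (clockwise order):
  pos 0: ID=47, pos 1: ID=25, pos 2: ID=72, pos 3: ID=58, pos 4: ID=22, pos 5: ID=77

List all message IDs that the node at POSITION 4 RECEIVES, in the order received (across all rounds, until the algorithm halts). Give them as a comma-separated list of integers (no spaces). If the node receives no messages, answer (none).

Round 1: pos1(id25) recv 47: fwd; pos2(id72) recv 25: drop; pos3(id58) recv 72: fwd; pos4(id22) recv 58: fwd; pos5(id77) recv 22: drop; pos0(id47) recv 77: fwd
Round 2: pos2(id72) recv 47: drop; pos4(id22) recv 72: fwd; pos5(id77) recv 58: drop; pos1(id25) recv 77: fwd
Round 3: pos5(id77) recv 72: drop; pos2(id72) recv 77: fwd
Round 4: pos3(id58) recv 77: fwd
Round 5: pos4(id22) recv 77: fwd
Round 6: pos5(id77) recv 77: ELECTED

Answer: 58,72,77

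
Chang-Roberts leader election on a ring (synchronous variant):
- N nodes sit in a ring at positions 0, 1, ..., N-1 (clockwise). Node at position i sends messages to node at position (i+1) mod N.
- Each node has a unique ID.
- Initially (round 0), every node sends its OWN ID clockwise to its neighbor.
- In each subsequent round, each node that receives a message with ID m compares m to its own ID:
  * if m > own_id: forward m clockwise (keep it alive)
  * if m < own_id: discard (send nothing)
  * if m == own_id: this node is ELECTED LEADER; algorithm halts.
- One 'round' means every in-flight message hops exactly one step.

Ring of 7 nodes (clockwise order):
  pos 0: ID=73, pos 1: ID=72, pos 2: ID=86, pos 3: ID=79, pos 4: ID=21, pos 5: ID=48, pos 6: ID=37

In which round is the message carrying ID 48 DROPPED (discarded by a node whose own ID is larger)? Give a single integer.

Answer: 2

Derivation:
Round 1: pos1(id72) recv 73: fwd; pos2(id86) recv 72: drop; pos3(id79) recv 86: fwd; pos4(id21) recv 79: fwd; pos5(id48) recv 21: drop; pos6(id37) recv 48: fwd; pos0(id73) recv 37: drop
Round 2: pos2(id86) recv 73: drop; pos4(id21) recv 86: fwd; pos5(id48) recv 79: fwd; pos0(id73) recv 48: drop
Round 3: pos5(id48) recv 86: fwd; pos6(id37) recv 79: fwd
Round 4: pos6(id37) recv 86: fwd; pos0(id73) recv 79: fwd
Round 5: pos0(id73) recv 86: fwd; pos1(id72) recv 79: fwd
Round 6: pos1(id72) recv 86: fwd; pos2(id86) recv 79: drop
Round 7: pos2(id86) recv 86: ELECTED
Message ID 48 originates at pos 5; dropped at pos 0 in round 2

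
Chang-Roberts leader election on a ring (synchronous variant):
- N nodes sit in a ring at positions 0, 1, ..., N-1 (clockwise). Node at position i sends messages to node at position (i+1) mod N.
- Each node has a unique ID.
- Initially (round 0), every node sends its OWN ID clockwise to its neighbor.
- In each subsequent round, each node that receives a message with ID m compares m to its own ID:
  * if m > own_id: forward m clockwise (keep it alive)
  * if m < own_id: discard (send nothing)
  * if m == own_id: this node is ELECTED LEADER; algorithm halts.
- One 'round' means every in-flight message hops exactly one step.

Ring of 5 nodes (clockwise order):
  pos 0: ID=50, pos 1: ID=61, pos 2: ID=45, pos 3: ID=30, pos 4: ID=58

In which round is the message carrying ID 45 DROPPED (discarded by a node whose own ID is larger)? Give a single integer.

Round 1: pos1(id61) recv 50: drop; pos2(id45) recv 61: fwd; pos3(id30) recv 45: fwd; pos4(id58) recv 30: drop; pos0(id50) recv 58: fwd
Round 2: pos3(id30) recv 61: fwd; pos4(id58) recv 45: drop; pos1(id61) recv 58: drop
Round 3: pos4(id58) recv 61: fwd
Round 4: pos0(id50) recv 61: fwd
Round 5: pos1(id61) recv 61: ELECTED
Message ID 45 originates at pos 2; dropped at pos 4 in round 2

Answer: 2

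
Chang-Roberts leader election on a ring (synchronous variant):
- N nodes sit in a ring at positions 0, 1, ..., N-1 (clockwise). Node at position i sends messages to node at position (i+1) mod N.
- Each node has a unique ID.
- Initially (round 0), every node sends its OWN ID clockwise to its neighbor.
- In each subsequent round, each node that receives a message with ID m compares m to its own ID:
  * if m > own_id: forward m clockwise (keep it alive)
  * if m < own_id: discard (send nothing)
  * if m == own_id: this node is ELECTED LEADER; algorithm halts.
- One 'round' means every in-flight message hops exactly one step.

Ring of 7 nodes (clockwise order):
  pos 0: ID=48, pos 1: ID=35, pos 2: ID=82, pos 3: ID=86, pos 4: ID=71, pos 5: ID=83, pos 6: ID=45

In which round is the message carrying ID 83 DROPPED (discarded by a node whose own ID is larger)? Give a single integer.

Answer: 5

Derivation:
Round 1: pos1(id35) recv 48: fwd; pos2(id82) recv 35: drop; pos3(id86) recv 82: drop; pos4(id71) recv 86: fwd; pos5(id83) recv 71: drop; pos6(id45) recv 83: fwd; pos0(id48) recv 45: drop
Round 2: pos2(id82) recv 48: drop; pos5(id83) recv 86: fwd; pos0(id48) recv 83: fwd
Round 3: pos6(id45) recv 86: fwd; pos1(id35) recv 83: fwd
Round 4: pos0(id48) recv 86: fwd; pos2(id82) recv 83: fwd
Round 5: pos1(id35) recv 86: fwd; pos3(id86) recv 83: drop
Round 6: pos2(id82) recv 86: fwd
Round 7: pos3(id86) recv 86: ELECTED
Message ID 83 originates at pos 5; dropped at pos 3 in round 5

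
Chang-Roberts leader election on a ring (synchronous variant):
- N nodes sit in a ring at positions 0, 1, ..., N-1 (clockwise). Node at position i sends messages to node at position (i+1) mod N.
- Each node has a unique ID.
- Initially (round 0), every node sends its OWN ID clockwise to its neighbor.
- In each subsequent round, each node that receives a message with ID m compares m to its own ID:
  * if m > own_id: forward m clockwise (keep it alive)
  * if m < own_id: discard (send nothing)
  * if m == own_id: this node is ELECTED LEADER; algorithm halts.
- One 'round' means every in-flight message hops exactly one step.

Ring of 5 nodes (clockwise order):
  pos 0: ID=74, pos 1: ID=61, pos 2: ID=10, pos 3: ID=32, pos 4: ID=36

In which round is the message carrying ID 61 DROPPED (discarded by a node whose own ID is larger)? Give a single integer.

Answer: 4

Derivation:
Round 1: pos1(id61) recv 74: fwd; pos2(id10) recv 61: fwd; pos3(id32) recv 10: drop; pos4(id36) recv 32: drop; pos0(id74) recv 36: drop
Round 2: pos2(id10) recv 74: fwd; pos3(id32) recv 61: fwd
Round 3: pos3(id32) recv 74: fwd; pos4(id36) recv 61: fwd
Round 4: pos4(id36) recv 74: fwd; pos0(id74) recv 61: drop
Round 5: pos0(id74) recv 74: ELECTED
Message ID 61 originates at pos 1; dropped at pos 0 in round 4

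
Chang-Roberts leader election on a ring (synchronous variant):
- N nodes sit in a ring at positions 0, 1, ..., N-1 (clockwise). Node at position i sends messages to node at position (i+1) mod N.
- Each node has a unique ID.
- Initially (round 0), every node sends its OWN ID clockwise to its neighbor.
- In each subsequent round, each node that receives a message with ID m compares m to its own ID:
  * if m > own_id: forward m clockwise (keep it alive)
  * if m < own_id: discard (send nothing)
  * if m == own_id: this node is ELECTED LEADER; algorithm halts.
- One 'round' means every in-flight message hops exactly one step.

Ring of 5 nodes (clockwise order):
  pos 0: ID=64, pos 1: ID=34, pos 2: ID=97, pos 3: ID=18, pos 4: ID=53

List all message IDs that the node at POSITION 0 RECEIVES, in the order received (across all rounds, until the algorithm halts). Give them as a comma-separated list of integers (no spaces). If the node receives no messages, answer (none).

Answer: 53,97

Derivation:
Round 1: pos1(id34) recv 64: fwd; pos2(id97) recv 34: drop; pos3(id18) recv 97: fwd; pos4(id53) recv 18: drop; pos0(id64) recv 53: drop
Round 2: pos2(id97) recv 64: drop; pos4(id53) recv 97: fwd
Round 3: pos0(id64) recv 97: fwd
Round 4: pos1(id34) recv 97: fwd
Round 5: pos2(id97) recv 97: ELECTED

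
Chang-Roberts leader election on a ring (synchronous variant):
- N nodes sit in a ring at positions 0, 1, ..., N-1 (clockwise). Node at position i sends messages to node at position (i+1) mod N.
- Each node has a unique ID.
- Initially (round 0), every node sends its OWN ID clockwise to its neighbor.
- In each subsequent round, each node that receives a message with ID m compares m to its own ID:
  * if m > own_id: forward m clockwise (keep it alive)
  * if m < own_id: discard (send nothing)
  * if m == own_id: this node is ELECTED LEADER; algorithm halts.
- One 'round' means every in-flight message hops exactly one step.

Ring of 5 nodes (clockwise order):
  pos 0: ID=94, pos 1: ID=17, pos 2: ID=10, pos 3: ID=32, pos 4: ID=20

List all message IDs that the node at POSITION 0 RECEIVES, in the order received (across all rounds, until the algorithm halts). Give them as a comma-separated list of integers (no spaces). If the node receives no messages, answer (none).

Answer: 20,32,94

Derivation:
Round 1: pos1(id17) recv 94: fwd; pos2(id10) recv 17: fwd; pos3(id32) recv 10: drop; pos4(id20) recv 32: fwd; pos0(id94) recv 20: drop
Round 2: pos2(id10) recv 94: fwd; pos3(id32) recv 17: drop; pos0(id94) recv 32: drop
Round 3: pos3(id32) recv 94: fwd
Round 4: pos4(id20) recv 94: fwd
Round 5: pos0(id94) recv 94: ELECTED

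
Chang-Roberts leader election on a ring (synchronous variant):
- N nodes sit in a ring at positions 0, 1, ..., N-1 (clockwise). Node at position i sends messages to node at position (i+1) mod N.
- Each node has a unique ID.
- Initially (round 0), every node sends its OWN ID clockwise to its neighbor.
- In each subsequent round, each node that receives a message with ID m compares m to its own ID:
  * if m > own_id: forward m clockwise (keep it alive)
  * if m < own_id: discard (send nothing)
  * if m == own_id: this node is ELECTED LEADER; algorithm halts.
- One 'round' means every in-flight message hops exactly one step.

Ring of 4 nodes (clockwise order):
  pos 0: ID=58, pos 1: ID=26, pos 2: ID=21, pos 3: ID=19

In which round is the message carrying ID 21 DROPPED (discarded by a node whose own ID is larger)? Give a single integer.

Answer: 2

Derivation:
Round 1: pos1(id26) recv 58: fwd; pos2(id21) recv 26: fwd; pos3(id19) recv 21: fwd; pos0(id58) recv 19: drop
Round 2: pos2(id21) recv 58: fwd; pos3(id19) recv 26: fwd; pos0(id58) recv 21: drop
Round 3: pos3(id19) recv 58: fwd; pos0(id58) recv 26: drop
Round 4: pos0(id58) recv 58: ELECTED
Message ID 21 originates at pos 2; dropped at pos 0 in round 2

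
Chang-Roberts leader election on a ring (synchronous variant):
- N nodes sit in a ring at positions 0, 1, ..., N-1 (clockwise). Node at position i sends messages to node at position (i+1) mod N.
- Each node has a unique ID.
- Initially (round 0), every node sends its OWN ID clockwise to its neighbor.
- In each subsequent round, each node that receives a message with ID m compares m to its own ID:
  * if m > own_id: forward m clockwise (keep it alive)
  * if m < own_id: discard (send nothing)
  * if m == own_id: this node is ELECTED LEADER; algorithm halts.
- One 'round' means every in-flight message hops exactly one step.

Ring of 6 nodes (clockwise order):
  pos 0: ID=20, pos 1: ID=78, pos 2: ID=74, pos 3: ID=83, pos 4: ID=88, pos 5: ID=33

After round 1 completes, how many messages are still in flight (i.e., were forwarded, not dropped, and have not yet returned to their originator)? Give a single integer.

Round 1: pos1(id78) recv 20: drop; pos2(id74) recv 78: fwd; pos3(id83) recv 74: drop; pos4(id88) recv 83: drop; pos5(id33) recv 88: fwd; pos0(id20) recv 33: fwd
After round 1: 3 messages still in flight

Answer: 3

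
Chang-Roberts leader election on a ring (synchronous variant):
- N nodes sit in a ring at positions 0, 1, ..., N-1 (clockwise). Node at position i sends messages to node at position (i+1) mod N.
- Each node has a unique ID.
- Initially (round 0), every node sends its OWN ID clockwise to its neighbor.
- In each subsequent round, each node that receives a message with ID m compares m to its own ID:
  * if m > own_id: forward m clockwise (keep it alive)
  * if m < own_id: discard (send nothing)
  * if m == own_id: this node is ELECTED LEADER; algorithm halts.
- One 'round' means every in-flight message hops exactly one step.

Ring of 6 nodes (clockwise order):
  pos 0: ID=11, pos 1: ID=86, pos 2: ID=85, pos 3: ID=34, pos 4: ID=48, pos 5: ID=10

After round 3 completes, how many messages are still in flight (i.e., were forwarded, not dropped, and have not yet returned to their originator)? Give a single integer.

Round 1: pos1(id86) recv 11: drop; pos2(id85) recv 86: fwd; pos3(id34) recv 85: fwd; pos4(id48) recv 34: drop; pos5(id10) recv 48: fwd; pos0(id11) recv 10: drop
Round 2: pos3(id34) recv 86: fwd; pos4(id48) recv 85: fwd; pos0(id11) recv 48: fwd
Round 3: pos4(id48) recv 86: fwd; pos5(id10) recv 85: fwd; pos1(id86) recv 48: drop
After round 3: 2 messages still in flight

Answer: 2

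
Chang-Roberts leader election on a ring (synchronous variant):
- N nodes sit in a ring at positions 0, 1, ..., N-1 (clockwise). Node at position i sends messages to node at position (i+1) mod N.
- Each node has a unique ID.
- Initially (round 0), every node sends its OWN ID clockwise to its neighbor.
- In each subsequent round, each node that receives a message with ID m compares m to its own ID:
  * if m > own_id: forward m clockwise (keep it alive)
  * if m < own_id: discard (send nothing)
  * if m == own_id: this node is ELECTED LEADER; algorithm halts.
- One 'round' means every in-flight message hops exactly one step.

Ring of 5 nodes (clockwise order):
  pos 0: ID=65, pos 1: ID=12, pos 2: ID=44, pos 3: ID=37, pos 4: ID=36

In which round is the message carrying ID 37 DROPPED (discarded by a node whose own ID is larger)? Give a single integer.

Round 1: pos1(id12) recv 65: fwd; pos2(id44) recv 12: drop; pos3(id37) recv 44: fwd; pos4(id36) recv 37: fwd; pos0(id65) recv 36: drop
Round 2: pos2(id44) recv 65: fwd; pos4(id36) recv 44: fwd; pos0(id65) recv 37: drop
Round 3: pos3(id37) recv 65: fwd; pos0(id65) recv 44: drop
Round 4: pos4(id36) recv 65: fwd
Round 5: pos0(id65) recv 65: ELECTED
Message ID 37 originates at pos 3; dropped at pos 0 in round 2

Answer: 2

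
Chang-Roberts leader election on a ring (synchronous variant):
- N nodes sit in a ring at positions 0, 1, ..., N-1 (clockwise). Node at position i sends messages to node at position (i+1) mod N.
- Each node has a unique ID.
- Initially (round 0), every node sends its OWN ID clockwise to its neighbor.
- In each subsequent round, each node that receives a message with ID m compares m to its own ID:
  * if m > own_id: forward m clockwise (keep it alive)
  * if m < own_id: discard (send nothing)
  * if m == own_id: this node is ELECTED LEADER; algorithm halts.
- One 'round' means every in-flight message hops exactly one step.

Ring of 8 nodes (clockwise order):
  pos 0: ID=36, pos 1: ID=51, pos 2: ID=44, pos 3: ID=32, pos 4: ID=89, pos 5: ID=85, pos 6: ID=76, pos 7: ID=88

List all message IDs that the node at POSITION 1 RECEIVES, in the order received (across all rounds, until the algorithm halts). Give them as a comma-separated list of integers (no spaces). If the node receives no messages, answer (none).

Round 1: pos1(id51) recv 36: drop; pos2(id44) recv 51: fwd; pos3(id32) recv 44: fwd; pos4(id89) recv 32: drop; pos5(id85) recv 89: fwd; pos6(id76) recv 85: fwd; pos7(id88) recv 76: drop; pos0(id36) recv 88: fwd
Round 2: pos3(id32) recv 51: fwd; pos4(id89) recv 44: drop; pos6(id76) recv 89: fwd; pos7(id88) recv 85: drop; pos1(id51) recv 88: fwd
Round 3: pos4(id89) recv 51: drop; pos7(id88) recv 89: fwd; pos2(id44) recv 88: fwd
Round 4: pos0(id36) recv 89: fwd; pos3(id32) recv 88: fwd
Round 5: pos1(id51) recv 89: fwd; pos4(id89) recv 88: drop
Round 6: pos2(id44) recv 89: fwd
Round 7: pos3(id32) recv 89: fwd
Round 8: pos4(id89) recv 89: ELECTED

Answer: 36,88,89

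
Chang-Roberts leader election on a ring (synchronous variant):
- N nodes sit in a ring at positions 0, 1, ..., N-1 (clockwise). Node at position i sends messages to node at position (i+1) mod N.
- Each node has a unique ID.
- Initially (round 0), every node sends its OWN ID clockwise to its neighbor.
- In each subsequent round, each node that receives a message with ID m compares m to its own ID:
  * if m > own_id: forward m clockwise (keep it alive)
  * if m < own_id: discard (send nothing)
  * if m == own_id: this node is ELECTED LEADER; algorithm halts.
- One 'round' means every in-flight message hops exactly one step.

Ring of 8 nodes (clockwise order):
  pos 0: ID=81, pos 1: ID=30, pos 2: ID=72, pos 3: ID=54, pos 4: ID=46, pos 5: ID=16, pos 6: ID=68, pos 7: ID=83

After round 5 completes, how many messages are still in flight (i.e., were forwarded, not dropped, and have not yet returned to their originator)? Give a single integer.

Answer: 2

Derivation:
Round 1: pos1(id30) recv 81: fwd; pos2(id72) recv 30: drop; pos3(id54) recv 72: fwd; pos4(id46) recv 54: fwd; pos5(id16) recv 46: fwd; pos6(id68) recv 16: drop; pos7(id83) recv 68: drop; pos0(id81) recv 83: fwd
Round 2: pos2(id72) recv 81: fwd; pos4(id46) recv 72: fwd; pos5(id16) recv 54: fwd; pos6(id68) recv 46: drop; pos1(id30) recv 83: fwd
Round 3: pos3(id54) recv 81: fwd; pos5(id16) recv 72: fwd; pos6(id68) recv 54: drop; pos2(id72) recv 83: fwd
Round 4: pos4(id46) recv 81: fwd; pos6(id68) recv 72: fwd; pos3(id54) recv 83: fwd
Round 5: pos5(id16) recv 81: fwd; pos7(id83) recv 72: drop; pos4(id46) recv 83: fwd
After round 5: 2 messages still in flight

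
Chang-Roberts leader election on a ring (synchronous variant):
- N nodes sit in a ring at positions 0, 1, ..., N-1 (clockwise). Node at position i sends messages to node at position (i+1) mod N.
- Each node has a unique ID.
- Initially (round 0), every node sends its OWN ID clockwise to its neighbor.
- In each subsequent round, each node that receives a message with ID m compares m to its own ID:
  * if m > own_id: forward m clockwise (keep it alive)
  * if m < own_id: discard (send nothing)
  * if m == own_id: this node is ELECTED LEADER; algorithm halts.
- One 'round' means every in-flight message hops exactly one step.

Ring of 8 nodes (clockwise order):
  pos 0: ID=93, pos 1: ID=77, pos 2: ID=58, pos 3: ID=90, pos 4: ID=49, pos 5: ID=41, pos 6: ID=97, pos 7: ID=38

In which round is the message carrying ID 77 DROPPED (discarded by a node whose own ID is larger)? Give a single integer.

Answer: 2

Derivation:
Round 1: pos1(id77) recv 93: fwd; pos2(id58) recv 77: fwd; pos3(id90) recv 58: drop; pos4(id49) recv 90: fwd; pos5(id41) recv 49: fwd; pos6(id97) recv 41: drop; pos7(id38) recv 97: fwd; pos0(id93) recv 38: drop
Round 2: pos2(id58) recv 93: fwd; pos3(id90) recv 77: drop; pos5(id41) recv 90: fwd; pos6(id97) recv 49: drop; pos0(id93) recv 97: fwd
Round 3: pos3(id90) recv 93: fwd; pos6(id97) recv 90: drop; pos1(id77) recv 97: fwd
Round 4: pos4(id49) recv 93: fwd; pos2(id58) recv 97: fwd
Round 5: pos5(id41) recv 93: fwd; pos3(id90) recv 97: fwd
Round 6: pos6(id97) recv 93: drop; pos4(id49) recv 97: fwd
Round 7: pos5(id41) recv 97: fwd
Round 8: pos6(id97) recv 97: ELECTED
Message ID 77 originates at pos 1; dropped at pos 3 in round 2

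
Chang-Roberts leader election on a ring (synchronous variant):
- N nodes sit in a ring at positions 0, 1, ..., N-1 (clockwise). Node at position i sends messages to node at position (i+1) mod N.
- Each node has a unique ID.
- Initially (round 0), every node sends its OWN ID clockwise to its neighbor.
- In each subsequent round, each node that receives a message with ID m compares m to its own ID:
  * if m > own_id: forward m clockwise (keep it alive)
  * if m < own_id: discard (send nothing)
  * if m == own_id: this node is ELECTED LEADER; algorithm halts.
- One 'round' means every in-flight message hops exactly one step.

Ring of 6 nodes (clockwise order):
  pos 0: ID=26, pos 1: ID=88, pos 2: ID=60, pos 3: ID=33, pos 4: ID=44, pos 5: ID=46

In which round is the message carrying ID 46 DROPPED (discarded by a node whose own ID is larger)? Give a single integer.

Round 1: pos1(id88) recv 26: drop; pos2(id60) recv 88: fwd; pos3(id33) recv 60: fwd; pos4(id44) recv 33: drop; pos5(id46) recv 44: drop; pos0(id26) recv 46: fwd
Round 2: pos3(id33) recv 88: fwd; pos4(id44) recv 60: fwd; pos1(id88) recv 46: drop
Round 3: pos4(id44) recv 88: fwd; pos5(id46) recv 60: fwd
Round 4: pos5(id46) recv 88: fwd; pos0(id26) recv 60: fwd
Round 5: pos0(id26) recv 88: fwd; pos1(id88) recv 60: drop
Round 6: pos1(id88) recv 88: ELECTED
Message ID 46 originates at pos 5; dropped at pos 1 in round 2

Answer: 2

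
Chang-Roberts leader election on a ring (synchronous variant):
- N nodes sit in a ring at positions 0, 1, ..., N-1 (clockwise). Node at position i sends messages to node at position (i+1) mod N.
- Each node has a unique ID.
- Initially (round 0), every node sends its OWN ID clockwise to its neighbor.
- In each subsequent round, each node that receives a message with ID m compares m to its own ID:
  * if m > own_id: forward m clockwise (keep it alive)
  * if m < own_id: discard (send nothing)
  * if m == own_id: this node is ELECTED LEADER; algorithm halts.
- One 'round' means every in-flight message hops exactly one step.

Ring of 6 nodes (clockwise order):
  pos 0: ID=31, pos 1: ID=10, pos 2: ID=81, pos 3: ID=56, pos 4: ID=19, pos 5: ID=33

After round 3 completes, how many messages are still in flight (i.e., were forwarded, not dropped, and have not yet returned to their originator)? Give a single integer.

Round 1: pos1(id10) recv 31: fwd; pos2(id81) recv 10: drop; pos3(id56) recv 81: fwd; pos4(id19) recv 56: fwd; pos5(id33) recv 19: drop; pos0(id31) recv 33: fwd
Round 2: pos2(id81) recv 31: drop; pos4(id19) recv 81: fwd; pos5(id33) recv 56: fwd; pos1(id10) recv 33: fwd
Round 3: pos5(id33) recv 81: fwd; pos0(id31) recv 56: fwd; pos2(id81) recv 33: drop
After round 3: 2 messages still in flight

Answer: 2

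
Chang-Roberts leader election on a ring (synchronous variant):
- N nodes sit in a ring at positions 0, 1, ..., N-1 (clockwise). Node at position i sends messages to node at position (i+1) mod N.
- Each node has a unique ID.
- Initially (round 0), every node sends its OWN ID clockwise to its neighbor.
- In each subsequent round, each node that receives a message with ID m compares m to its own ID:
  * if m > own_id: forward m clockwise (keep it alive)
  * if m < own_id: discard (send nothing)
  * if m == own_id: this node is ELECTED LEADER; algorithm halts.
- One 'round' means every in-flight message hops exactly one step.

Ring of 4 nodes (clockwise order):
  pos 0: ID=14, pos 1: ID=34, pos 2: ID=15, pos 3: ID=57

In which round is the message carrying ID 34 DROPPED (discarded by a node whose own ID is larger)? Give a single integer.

Answer: 2

Derivation:
Round 1: pos1(id34) recv 14: drop; pos2(id15) recv 34: fwd; pos3(id57) recv 15: drop; pos0(id14) recv 57: fwd
Round 2: pos3(id57) recv 34: drop; pos1(id34) recv 57: fwd
Round 3: pos2(id15) recv 57: fwd
Round 4: pos3(id57) recv 57: ELECTED
Message ID 34 originates at pos 1; dropped at pos 3 in round 2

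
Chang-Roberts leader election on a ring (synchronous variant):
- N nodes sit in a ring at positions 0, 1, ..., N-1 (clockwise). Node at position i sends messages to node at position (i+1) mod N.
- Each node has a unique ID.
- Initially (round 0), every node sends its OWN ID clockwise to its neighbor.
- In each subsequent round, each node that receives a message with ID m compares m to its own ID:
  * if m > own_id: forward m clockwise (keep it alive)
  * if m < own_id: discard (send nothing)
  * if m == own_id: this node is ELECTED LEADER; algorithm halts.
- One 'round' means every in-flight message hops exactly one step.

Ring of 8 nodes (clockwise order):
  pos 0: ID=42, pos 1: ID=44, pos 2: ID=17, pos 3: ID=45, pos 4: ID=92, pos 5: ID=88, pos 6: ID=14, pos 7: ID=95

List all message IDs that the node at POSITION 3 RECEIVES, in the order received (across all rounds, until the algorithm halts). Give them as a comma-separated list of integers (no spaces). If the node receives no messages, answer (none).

Answer: 17,44,95

Derivation:
Round 1: pos1(id44) recv 42: drop; pos2(id17) recv 44: fwd; pos3(id45) recv 17: drop; pos4(id92) recv 45: drop; pos5(id88) recv 92: fwd; pos6(id14) recv 88: fwd; pos7(id95) recv 14: drop; pos0(id42) recv 95: fwd
Round 2: pos3(id45) recv 44: drop; pos6(id14) recv 92: fwd; pos7(id95) recv 88: drop; pos1(id44) recv 95: fwd
Round 3: pos7(id95) recv 92: drop; pos2(id17) recv 95: fwd
Round 4: pos3(id45) recv 95: fwd
Round 5: pos4(id92) recv 95: fwd
Round 6: pos5(id88) recv 95: fwd
Round 7: pos6(id14) recv 95: fwd
Round 8: pos7(id95) recv 95: ELECTED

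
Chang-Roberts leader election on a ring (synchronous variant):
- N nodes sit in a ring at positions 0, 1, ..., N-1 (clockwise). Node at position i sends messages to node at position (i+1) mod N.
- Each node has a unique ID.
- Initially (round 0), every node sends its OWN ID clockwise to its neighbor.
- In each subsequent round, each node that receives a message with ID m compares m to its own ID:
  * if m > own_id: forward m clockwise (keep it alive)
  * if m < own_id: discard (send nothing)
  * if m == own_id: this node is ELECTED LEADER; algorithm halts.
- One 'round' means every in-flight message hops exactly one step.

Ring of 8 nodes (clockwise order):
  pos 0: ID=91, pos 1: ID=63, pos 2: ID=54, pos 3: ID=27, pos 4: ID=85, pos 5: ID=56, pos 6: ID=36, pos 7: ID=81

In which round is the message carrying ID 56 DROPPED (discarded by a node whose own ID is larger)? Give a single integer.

Round 1: pos1(id63) recv 91: fwd; pos2(id54) recv 63: fwd; pos3(id27) recv 54: fwd; pos4(id85) recv 27: drop; pos5(id56) recv 85: fwd; pos6(id36) recv 56: fwd; pos7(id81) recv 36: drop; pos0(id91) recv 81: drop
Round 2: pos2(id54) recv 91: fwd; pos3(id27) recv 63: fwd; pos4(id85) recv 54: drop; pos6(id36) recv 85: fwd; pos7(id81) recv 56: drop
Round 3: pos3(id27) recv 91: fwd; pos4(id85) recv 63: drop; pos7(id81) recv 85: fwd
Round 4: pos4(id85) recv 91: fwd; pos0(id91) recv 85: drop
Round 5: pos5(id56) recv 91: fwd
Round 6: pos6(id36) recv 91: fwd
Round 7: pos7(id81) recv 91: fwd
Round 8: pos0(id91) recv 91: ELECTED
Message ID 56 originates at pos 5; dropped at pos 7 in round 2

Answer: 2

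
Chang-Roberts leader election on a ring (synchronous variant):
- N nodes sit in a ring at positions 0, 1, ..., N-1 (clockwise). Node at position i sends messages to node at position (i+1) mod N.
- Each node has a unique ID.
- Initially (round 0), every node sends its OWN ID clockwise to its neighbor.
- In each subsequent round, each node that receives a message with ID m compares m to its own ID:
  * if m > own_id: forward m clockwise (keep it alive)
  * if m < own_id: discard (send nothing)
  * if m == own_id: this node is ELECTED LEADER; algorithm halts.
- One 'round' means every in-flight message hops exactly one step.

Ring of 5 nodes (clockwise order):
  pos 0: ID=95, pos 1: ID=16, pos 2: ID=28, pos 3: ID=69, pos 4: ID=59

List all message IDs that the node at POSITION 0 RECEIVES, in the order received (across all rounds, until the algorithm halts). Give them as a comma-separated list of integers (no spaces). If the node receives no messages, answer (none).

Answer: 59,69,95

Derivation:
Round 1: pos1(id16) recv 95: fwd; pos2(id28) recv 16: drop; pos3(id69) recv 28: drop; pos4(id59) recv 69: fwd; pos0(id95) recv 59: drop
Round 2: pos2(id28) recv 95: fwd; pos0(id95) recv 69: drop
Round 3: pos3(id69) recv 95: fwd
Round 4: pos4(id59) recv 95: fwd
Round 5: pos0(id95) recv 95: ELECTED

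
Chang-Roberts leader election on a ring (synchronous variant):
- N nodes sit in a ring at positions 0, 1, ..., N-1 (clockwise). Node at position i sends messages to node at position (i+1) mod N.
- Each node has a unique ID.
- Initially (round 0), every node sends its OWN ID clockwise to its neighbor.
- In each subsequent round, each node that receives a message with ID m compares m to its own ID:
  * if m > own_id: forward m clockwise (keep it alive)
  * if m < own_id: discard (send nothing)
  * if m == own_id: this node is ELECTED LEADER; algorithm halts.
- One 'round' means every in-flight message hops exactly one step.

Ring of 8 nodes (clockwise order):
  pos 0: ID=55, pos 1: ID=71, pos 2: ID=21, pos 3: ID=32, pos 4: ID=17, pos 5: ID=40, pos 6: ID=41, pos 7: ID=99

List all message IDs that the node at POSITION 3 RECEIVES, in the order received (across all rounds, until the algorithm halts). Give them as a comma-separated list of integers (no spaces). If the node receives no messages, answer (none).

Answer: 21,71,99

Derivation:
Round 1: pos1(id71) recv 55: drop; pos2(id21) recv 71: fwd; pos3(id32) recv 21: drop; pos4(id17) recv 32: fwd; pos5(id40) recv 17: drop; pos6(id41) recv 40: drop; pos7(id99) recv 41: drop; pos0(id55) recv 99: fwd
Round 2: pos3(id32) recv 71: fwd; pos5(id40) recv 32: drop; pos1(id71) recv 99: fwd
Round 3: pos4(id17) recv 71: fwd; pos2(id21) recv 99: fwd
Round 4: pos5(id40) recv 71: fwd; pos3(id32) recv 99: fwd
Round 5: pos6(id41) recv 71: fwd; pos4(id17) recv 99: fwd
Round 6: pos7(id99) recv 71: drop; pos5(id40) recv 99: fwd
Round 7: pos6(id41) recv 99: fwd
Round 8: pos7(id99) recv 99: ELECTED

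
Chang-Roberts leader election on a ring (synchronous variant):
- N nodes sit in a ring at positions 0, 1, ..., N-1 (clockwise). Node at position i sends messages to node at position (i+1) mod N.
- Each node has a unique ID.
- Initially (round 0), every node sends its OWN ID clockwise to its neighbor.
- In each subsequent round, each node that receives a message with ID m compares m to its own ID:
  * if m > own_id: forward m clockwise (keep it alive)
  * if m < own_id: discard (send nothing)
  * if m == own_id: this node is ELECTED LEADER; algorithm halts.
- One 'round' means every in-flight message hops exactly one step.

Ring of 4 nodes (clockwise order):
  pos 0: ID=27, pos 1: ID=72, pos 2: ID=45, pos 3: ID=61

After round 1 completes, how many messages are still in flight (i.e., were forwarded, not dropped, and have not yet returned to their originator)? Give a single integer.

Round 1: pos1(id72) recv 27: drop; pos2(id45) recv 72: fwd; pos3(id61) recv 45: drop; pos0(id27) recv 61: fwd
After round 1: 2 messages still in flight

Answer: 2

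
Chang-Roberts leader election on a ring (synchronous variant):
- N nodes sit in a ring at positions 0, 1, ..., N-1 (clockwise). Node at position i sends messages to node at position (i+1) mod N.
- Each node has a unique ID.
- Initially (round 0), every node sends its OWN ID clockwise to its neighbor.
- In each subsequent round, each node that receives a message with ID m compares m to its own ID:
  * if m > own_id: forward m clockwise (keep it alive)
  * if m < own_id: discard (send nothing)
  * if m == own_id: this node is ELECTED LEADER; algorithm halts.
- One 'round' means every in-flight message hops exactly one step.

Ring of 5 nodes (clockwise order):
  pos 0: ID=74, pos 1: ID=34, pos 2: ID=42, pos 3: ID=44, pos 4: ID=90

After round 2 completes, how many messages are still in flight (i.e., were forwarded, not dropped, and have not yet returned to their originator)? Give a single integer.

Round 1: pos1(id34) recv 74: fwd; pos2(id42) recv 34: drop; pos3(id44) recv 42: drop; pos4(id90) recv 44: drop; pos0(id74) recv 90: fwd
Round 2: pos2(id42) recv 74: fwd; pos1(id34) recv 90: fwd
After round 2: 2 messages still in flight

Answer: 2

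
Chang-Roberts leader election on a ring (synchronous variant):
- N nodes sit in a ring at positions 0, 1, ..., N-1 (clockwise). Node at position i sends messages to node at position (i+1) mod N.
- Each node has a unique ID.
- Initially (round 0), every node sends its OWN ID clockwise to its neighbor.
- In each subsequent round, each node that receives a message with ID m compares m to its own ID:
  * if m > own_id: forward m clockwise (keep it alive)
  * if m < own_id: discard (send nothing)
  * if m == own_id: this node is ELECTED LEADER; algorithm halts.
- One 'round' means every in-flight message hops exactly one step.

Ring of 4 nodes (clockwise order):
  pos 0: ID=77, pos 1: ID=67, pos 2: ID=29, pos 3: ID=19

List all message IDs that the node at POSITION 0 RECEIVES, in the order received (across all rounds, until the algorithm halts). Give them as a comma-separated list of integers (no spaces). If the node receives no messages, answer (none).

Answer: 19,29,67,77

Derivation:
Round 1: pos1(id67) recv 77: fwd; pos2(id29) recv 67: fwd; pos3(id19) recv 29: fwd; pos0(id77) recv 19: drop
Round 2: pos2(id29) recv 77: fwd; pos3(id19) recv 67: fwd; pos0(id77) recv 29: drop
Round 3: pos3(id19) recv 77: fwd; pos0(id77) recv 67: drop
Round 4: pos0(id77) recv 77: ELECTED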